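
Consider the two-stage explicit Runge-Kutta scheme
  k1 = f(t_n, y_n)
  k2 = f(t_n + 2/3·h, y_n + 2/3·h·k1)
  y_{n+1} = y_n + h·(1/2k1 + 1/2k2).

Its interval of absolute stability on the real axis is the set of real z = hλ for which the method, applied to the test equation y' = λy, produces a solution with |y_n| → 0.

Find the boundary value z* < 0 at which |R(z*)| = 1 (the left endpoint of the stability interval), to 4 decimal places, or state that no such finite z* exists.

z* = -3.0000.

With y'=λy (z=hλ):
  k1=λy_n ⇒ h·k1=z·y_n;  k2=λ(1+2/3z)y_n ⇒ h·k2=z(1+2/3z)y_n
  y_{n+1}/y_n = 1 + 1/2z + 1/2z(1+2/3z) = 1 + z + 1/3z²
  ⇒ R(z) = 1 + z + 1/3z².

Boundary: |R(x)|=1, x<0.
x=-1.01: |R|=0.3300
R=1: x+1/3x²=0 ⇒ x=−3=-3.0000; min R=1−1/(4·1/3)=0.2500>−1
Confirm numerically:
  x=-2.679: |R|=0.71335 <1
  x=-2.381: |R|=0.50872 <1
  x=-1.667: |R|=0.25930 <1
  x=-1.386: |R|=0.25433 <1
  x=-3.574: |R|=1.68383 >1
  x=-3.321: |R|=1.35535 >1
  x=-3.316: |R|=1.34929 >1
So |R|<1 on (-3.0000, 0).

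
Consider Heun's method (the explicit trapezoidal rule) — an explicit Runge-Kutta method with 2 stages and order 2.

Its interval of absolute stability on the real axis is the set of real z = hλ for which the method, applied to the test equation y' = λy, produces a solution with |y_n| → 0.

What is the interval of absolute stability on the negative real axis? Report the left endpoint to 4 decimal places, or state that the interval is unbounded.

Test eqn y'=λy, z=hλ:
  order 2, 2-stage ⇒ R(z)=1+z+z^2/2
  (e.g. R(-0.81)=0.51805, |R|=0.51805)

Need |R(x)|<1, x<0.
x=-0.81: |R|=0.5181
|R(-2.28)|=1.3192 |R(-1.73)|=0.7664 |R(-1.61)|=0.6861
Bisect:
  x_lo=-2.5652 |R|=1.7250  x_hi=-0.0826 |R|=0.9209
  mid=-1.32389 |R|=0.55245 →hi
  mid=-1.94456 |R|=0.94610 →hi
  mid=-2.25490 |R|=1.28738 →lo
  mid=-2.09973 |R|=1.10470 →lo
  mid=-2.02215 |R|=1.02239 →lo
  mid=-1.98335 |R|=0.98349 →hi
  mid=-2.00275 |R|=1.00275 →lo
  ...
  [-2.00002,-1.99987] ⇒ x*=-2.0000
Stable set (-2.0000, 0).

z∈(-2.0000,0).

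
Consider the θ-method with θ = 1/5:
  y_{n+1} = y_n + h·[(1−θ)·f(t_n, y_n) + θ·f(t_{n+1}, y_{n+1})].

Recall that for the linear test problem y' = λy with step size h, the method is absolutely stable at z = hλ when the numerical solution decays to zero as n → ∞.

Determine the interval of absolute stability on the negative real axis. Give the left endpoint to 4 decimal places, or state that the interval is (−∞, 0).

Set f=λy, z=hλ:
  y_{n+1} = y_n + z·[4/5·y_n + 1/5·y_{n+1}] ⇒ (1 − 1/5z)y_{n+1} = (1 + 4/5z)y_n
  Hence R(z) = (1 + 4/5z)/(1 − 1/5z).

Find x<0 with |R(x)|<1.
x=-0.83: |R|=0.2882
R=−1: 1+4/5x = −1+1/5x ⇒ -3/5x=2 ⇒ x=2/(-3/5)=-3.3333
Confirm numerically:
  x=-2.711: |R|=0.75788 <1
  x=-2.551: |R|=0.68918 <1
  x=-1.971: |R|=0.41371 <1
  x=-3.449: |R|=1.04107 >1
  x=-3.363: |R|=1.01064 >1
So |R|<1 on (-3.3333, 0).

z∈(-3.3333,0).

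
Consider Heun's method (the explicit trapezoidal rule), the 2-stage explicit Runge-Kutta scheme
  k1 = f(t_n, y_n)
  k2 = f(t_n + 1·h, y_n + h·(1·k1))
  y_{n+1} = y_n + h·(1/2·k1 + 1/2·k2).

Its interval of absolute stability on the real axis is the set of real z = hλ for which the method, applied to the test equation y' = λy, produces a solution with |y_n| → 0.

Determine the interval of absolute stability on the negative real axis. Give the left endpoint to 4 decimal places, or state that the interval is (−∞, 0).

(-2.0000, 0).

With y'=λy (z=hλ):
  order 2, 2-stage ⇒ R(z)=1+z+z^2/2
  (e.g. R(-0.95)=0.50125, |R|=0.50125)

Find x<0 with |R(x)|<1.
x=-0.95: |R|=0.5012
|R(-1.83)|=0.8445 |R(-1.5)|=0.6250 |R(-1.07)|=0.5025
Bisect:
  x_lo=-2.4575 |R|=1.5621  x_hi=-0.3483 |R|=0.7123
  mid=-1.40290 |R|=0.58116 →hi
  mid=-1.93020 |R|=0.93263 →hi
  mid=-2.19384 |R|=1.21263 →lo
  mid=-2.06202 |R|=1.06394 →lo
  mid=-1.99611 |R|=0.99612 →hi
  mid=-2.02906 |R|=1.02949 →lo
  mid=-2.01259 |R|=1.01267 →lo
  ...
  [-2.00010,-1.99997] ⇒ x*=-2.0000
Stable set (-2.0000, 0).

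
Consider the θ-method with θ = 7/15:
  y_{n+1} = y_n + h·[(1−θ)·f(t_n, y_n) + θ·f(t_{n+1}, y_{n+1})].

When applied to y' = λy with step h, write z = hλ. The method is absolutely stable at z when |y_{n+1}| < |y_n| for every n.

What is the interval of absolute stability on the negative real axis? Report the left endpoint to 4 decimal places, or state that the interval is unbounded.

z∈(-30.0000,0).

Set f=λy, z=hλ:
  y_{n+1} = y_n + z·[8/15·y_n + 7/15·y_{n+1}] ⇒ (1 − 7/15z)y_{n+1} = (1 + 8/15z)y_n
  R(z) = (1 + 8/15z)/(1 − 7/15z).

Boundary: |R(x)|=1, x<0.
x=-1.63: |R|=0.0742
R=−1: 1+8/15x = −1+7/15x ⇒ -1/15x=2 ⇒ x=2/(-1/15)=-30.0000
Confirm numerically:
  x=-27.314: |R|=0.98697 <1
  x=-22.601: |R|=0.95728 <1
  x=-15.107: |R|=0.87666 <1
  x=-15.036: |R|=0.87556 <1
  x=-30.432: |R|=1.00189 >1
  x=-30.305: |R|=1.00134 >1
Stable set (-30.0000, 0).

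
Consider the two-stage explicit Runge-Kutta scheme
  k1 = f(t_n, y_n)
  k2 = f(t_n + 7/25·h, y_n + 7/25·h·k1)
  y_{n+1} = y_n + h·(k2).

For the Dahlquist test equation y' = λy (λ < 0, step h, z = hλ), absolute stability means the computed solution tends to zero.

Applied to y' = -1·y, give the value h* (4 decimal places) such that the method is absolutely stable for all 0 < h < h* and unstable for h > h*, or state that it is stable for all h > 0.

On y'=λy, z=hλ:
  k1=λy_n ⇒ h·k1=z·y_n;  k2=λ(1+7/25z)y_n ⇒ h·k2=z(1+7/25z)y_n
  y_{n+1}/y_n = 1 + z(1+7/25z) = 1 + z + 7/25z²
  R(z) = 1 + z + 7/25z².

Boundary: |R(x)|=1, x<0.
x=-0.8: |R|=0.3792
R=1: x+7/25x²=0 ⇒ x=−25/7=-3.5714; min R=1−1/(4·7/25)=0.1071>−1
Confirm numerically:
  x=-2.906: |R|=0.45855 <1
  x=-2.873: |R|=0.43816 <1
  x=-2.204: |R|=0.15613 <1
  x=-4.151: |R|=1.67362 >1
  x=-4.086: |R|=1.58871 >1
  x=-3.935: |R|=1.40058 >1
Stable set (-3.5714, 0).

(-3.5714,0); λ=-1 ⇒ h* = (25/7)/1 = 3.5714.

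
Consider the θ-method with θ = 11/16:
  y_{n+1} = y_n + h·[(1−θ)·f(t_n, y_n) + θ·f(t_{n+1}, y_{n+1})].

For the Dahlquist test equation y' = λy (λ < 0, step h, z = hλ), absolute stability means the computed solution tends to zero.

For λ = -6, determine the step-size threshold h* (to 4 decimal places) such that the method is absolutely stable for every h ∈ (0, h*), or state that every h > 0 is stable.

On y'=λy, z=hλ:
  y_{n+1} = y_n + z·[5/16·y_n + 11/16·y_{n+1}] ⇒ (1 − 11/16z)y_{n+1} = (1 + 5/16z)y_n
  Hence R(z) = (1 + 5/16z)/(1 − 11/16z).

Need |R(x)|<1, x<0.
x=-1.38: |R|=0.2919
x=-2: |R|=0.1579
x=-10: |R|=0.2698
x=-100: |R|=0.4337
θ=11/16≥1/2 ⇒ |1+5/16x|<|1−11/16x| ∀x<0 ⇒ interval (−∞,0).

(−∞, 0) — no finite endpoint. Any h>0 works for λ=-6.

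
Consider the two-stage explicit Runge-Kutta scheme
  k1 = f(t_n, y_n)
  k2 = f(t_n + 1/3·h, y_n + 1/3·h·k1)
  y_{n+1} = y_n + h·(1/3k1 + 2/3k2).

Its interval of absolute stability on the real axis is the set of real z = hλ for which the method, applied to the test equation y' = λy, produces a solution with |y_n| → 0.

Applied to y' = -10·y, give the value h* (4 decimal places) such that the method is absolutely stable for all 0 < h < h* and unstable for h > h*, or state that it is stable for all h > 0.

Set f=λy, z=hλ:
  k1=λy_n ⇒ h·k1=z·y_n;  k2=λ(1+1/3z)y_n ⇒ h·k2=z(1+1/3z)y_n
  y_{n+1}/y_n = 1 + 1/3z + 2/3z(1+1/3z) = 1 + z + 2/9z²
  ⇒ R(z) = 1 + z + 2/9z².

Boundary: |R(x)|=1, x<0.
x=-1.33: |R|=0.0631
R=1: x+2/9x²=0 ⇒ x=−9/2=-4.5000; min R=1−1/(4·2/9)=-0.1250>−1
Confirm numerically:
  x=-4.382: |R|=0.88509 <1
  x=-4.374: |R|=0.87753 <1
  x=-2.592: |R|=0.09901 <1
  x=-1.815: |R|=0.08295 <1
  x=-4.908: |R|=1.44499 >1
  x=-4.901: |R|=1.43673 >1
So |R|<1 on (-4.5000, 0).

(-4.5000,0); λ=-10 ⇒ h* = (9/2)/10 = 0.4500.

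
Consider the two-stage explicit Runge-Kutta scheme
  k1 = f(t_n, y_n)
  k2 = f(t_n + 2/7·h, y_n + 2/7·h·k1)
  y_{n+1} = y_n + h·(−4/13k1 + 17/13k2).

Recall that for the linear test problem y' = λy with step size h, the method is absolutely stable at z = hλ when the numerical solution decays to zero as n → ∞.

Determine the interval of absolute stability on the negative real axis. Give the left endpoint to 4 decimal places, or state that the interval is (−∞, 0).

z∈(-2.6765,0).

With y'=λy (z=hλ):
  k1=λy_n ⇒ h·k1=z·y_n;  k2=λ(1+2/7z)y_n ⇒ h·k2=z(1+2/7z)y_n
  y_{n+1}/y_n = 1 − 4/13z + 17/13z(1+2/7z) = 1 + z + 34/91z²
  ⇒ R(z) = 1 + z + 34/91z².

Need |R(x)|<1, x<0.
x=-1.49: |R|=0.3395
R=1: x+34/91x²=0 ⇒ x=−91/34=-2.6765; min R=1−1/(4·34/91)=0.3309>−1
Confirm numerically:
  x=-2.580: |R|=0.90701 <1
  x=-1.718: |R|=0.38477 <1
  x=-1.698: |R|=0.37924 <1
  x=-1.382: |R|=0.33160 <1
  x=-2.779: |R|=1.10646 >1
  x=-2.740: |R|=1.06504 >1
Stable set (-2.6765, 0).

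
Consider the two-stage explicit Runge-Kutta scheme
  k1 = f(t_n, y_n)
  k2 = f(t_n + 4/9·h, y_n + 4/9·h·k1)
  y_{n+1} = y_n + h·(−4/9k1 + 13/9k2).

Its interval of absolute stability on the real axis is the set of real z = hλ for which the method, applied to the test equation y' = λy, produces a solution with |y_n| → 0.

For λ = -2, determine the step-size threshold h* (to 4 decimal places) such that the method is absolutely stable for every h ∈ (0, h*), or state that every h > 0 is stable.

(-1.5577,0); λ=-2 ⇒ h* = (81/52)/2 = 0.7788.

Test eqn y'=λy, z=hλ:
  k1=λy_n ⇒ h·k1=z·y_n;  k2=λ(1+4/9z)y_n ⇒ h·k2=z(1+4/9z)y_n
  y_{n+1}/y_n = 1 − 4/9z + 13/9z(1+4/9z) = 1 + z + 52/81z²
  Hence R(z) = 1 + z + 52/81z².

Boundary: |R(x)|=1, x<0.
x=-1.34: |R|=0.8127
R=1: x+52/81x²=0 ⇒ x=−81/52=-1.5577; min R=1−1/(4·52/81)=0.6106>−1
Confirm numerically:
  x=-1.476: |R|=0.92259 <1
  x=-1.326: |R|=0.80277 <1
  x=-1.029: |R|=0.65075 <1
  x=-0.887: |R|=0.61809 <1
  x=-2.132: |R|=1.78605 >1
  x=-1.699: |R|=1.15413 >1
  x=-1.646: |R|=1.09331 >1
Interval (-1.5577, 0).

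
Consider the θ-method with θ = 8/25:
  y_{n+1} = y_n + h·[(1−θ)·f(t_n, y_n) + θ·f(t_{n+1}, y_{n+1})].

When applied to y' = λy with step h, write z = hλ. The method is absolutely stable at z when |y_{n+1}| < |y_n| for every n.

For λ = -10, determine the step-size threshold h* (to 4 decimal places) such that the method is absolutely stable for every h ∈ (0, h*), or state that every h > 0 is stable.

With y'=λy (z=hλ):
  y_{n+1} = y_n + z·[17/25·y_n + 8/25·y_{n+1}] ⇒ (1 − 8/25z)y_{n+1} = (1 + 17/25z)y_n
  R(z) = (1 + 17/25z)/(1 − 8/25z).

Need |R(x)|<1, x<0.
x=-0.81: |R|=0.3567
R=−1: 1+17/25x = −1+8/25x ⇒ -9/25x=2 ⇒ x=2/(-9/25)=-5.5556
Confirm numerically:
  x=-5.083: |R|=0.93523 <1
  x=-5.037: |R|=0.92853 <1
  x=-4.326: |R|=0.81435 <1
  x=-6.097: |R|=1.06605 >1
  x=-6.043: |R|=1.05981 >1
  x=-5.759: |R|=1.02576 >1
So |R|<1 on (-5.5556, 0).

(-5.5556,0); λ=-10 ⇒ h* = (50/9)/10 = 0.5556.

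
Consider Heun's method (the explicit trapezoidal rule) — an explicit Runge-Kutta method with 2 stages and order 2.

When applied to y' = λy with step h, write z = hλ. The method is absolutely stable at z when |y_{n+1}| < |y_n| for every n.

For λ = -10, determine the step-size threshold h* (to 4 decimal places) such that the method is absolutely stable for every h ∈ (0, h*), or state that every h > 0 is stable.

Test eqn y'=λy, z=hλ:
  order 2, 2-stage ⇒ R(z)=1+z+z^2/2
  (e.g. R(-1)=0.50000, |R|=0.50000)

Need |R(x)|<1, x<0.
x=-1: |R|=0.5000
|R(-1.89)|=0.8960 |R(-1.03)|=0.5005 |R(-0.58)|=0.5882
Bisect:
  x_lo=-2.8190 |R|=2.1544  x_hi=-0.0908 |R|=0.9133
  mid=-1.45489 |R|=0.60346 →hi
  mid=-2.13695 |R|=1.14632 →lo
  mid=-1.79592 |R|=0.81674 →hi
  mid=-1.96643 |R|=0.96700 →hi
  mid=-2.05169 |R|=1.05302 →lo
  mid=-2.00906 |R|=1.00910 →lo
  mid=-1.98775 |R|=0.98782 →hi
  mid=-1.99840 |R|=0.99840 →hi
  mid=-2.00373 |R|=1.00374 →lo
  mid=-2.00107 |R|=1.00107 →lo
  ...
  [-2.00007,-1.99990] ⇒ x*=-2.0000
So |R|<1 on (-2.0000, 0).

(-2.0000,0); λ=-10 ⇒ h* = 0.2000.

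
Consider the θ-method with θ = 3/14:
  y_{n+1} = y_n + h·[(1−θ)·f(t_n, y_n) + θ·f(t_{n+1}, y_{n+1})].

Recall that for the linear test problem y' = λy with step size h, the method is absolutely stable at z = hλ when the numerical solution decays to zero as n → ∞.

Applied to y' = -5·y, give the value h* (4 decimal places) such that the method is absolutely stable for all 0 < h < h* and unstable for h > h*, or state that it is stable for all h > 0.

On y'=λy, z=hλ:
  y_{n+1} = y_n + z·[11/14·y_n + 3/14·y_{n+1}] ⇒ (1 − 3/14z)y_{n+1} = (1 + 11/14z)y_n
  R(z) = (1 + 11/14z)/(1 − 3/14z).

Boundary: |R(x)|=1, x<0.
x=-0.87: |R|=0.2667
R=−1: 1+11/14x = −1+3/14x ⇒ -4/7x=2 ⇒ x=2/(-4/7)=-3.5000
Confirm numerically:
  x=-2.746: |R|=0.72875 <1
  x=-1.763: |R|=0.27959 <1
  x=-1.438: |R|=0.09927 <1
  x=-4.047: |R|=1.16740 >1
  x=-3.918: |R|=1.12984 >1
  x=-3.604: |R|=1.03353 >1
So |R|<1 on (-3.5000, 0).

(-3.5000,0); λ=-5 ⇒ h* = (7/2)/5 = 0.7000.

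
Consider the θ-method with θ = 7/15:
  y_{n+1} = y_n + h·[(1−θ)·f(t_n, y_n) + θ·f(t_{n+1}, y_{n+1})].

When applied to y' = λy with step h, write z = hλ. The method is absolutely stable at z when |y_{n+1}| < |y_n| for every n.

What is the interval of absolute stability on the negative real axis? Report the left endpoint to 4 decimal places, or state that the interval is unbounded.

(-30.0000, 0).

Set f=λy, z=hλ:
  y_{n+1} = y_n + z·[8/15·y_n + 7/15·y_{n+1}] ⇒ (1 − 7/15z)y_{n+1} = (1 + 8/15z)y_n
  Hence R(z) = (1 + 8/15z)/(1 − 7/15z).

Find x<0 with |R(x)|<1.
x=-0.55: |R|=0.5623
R=−1: 1+8/15x = −1+7/15x ⇒ -1/15x=2 ⇒ x=2/(-1/15)=-30.0000
Confirm numerically:
  x=-29.847: |R|=0.99932 <1
  x=-29.199: |R|=0.99635 <1
  x=-17.648: |R|=0.91084 <1
  x=-14.644: |R|=0.86932 <1
  x=-30.530: |R|=1.00232 >1
  x=-30.452: |R|=1.00198 >1
  x=-30.364: |R|=1.00160 >1
Interval (-30.0000, 0).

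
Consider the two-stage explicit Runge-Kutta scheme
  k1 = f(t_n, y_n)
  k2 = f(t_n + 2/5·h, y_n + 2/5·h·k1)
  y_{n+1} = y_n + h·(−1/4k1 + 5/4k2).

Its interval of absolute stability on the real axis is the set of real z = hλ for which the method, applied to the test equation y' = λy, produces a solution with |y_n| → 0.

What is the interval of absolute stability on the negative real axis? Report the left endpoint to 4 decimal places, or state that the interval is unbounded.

Set f=λy, z=hλ:
  k1=λy_n ⇒ h·k1=z·y_n;  k2=λ(1+2/5z)y_n ⇒ h·k2=z(1+2/5z)y_n
  y_{n+1}/y_n = 1 − 1/4z + 5/4z(1+2/5z) = 1 + z + 1/2z²
  ⇒ R(z) = 1 + z + 1/2z².

Find x<0 with |R(x)|<1.
x=-1.33: |R|=0.5544
R=1: x+1/2x²=0 ⇒ x=−2=-2.0000; min R=1−1/(4·1/2)=0.5000>−1
Confirm numerically:
  x=-1.615: |R|=0.68911 <1
  x=-1.477: |R|=0.61376 <1
  x=-0.938: |R|=0.50192 <1
  x=-0.930: |R|=0.50245 <1
  x=-2.342: |R|=1.40048 >1
  x=-2.179: |R|=1.19502 >1
So |R|<1 on (-2.0000, 0).

(-2.0000, 0).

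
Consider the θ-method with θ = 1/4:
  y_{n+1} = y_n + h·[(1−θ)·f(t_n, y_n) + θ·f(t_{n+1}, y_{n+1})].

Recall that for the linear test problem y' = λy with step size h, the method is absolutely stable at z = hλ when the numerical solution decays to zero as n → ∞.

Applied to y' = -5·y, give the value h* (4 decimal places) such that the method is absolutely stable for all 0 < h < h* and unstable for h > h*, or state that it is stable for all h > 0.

On y'=λy, z=hλ:
  y_{n+1} = y_n + z·[3/4·y_n + 1/4·y_{n+1}] ⇒ (1 − 1/4z)y_{n+1} = (1 + 3/4z)y_n
  Hence R(z) = (1 + 3/4z)/(1 − 1/4z).

Need |R(x)|<1, x<0.
x=-0.38: |R|=0.6530
R=−1: 1+3/4x = −1+1/4x ⇒ -1/2x=2 ⇒ x=2/(-1/2)=-4.0000
Confirm numerically:
  x=-3.657: |R|=0.91041 <1
  x=-2.414: |R|=0.50546 <1
  x=-2.348: |R|=0.47952 <1
  x=-4.389: |R|=1.09274 >1
  x=-4.277: |R|=1.06693 >1
  x=-4.052: |R|=1.01292 >1
Stable set (-4.0000, 0).

(-4.0000,0); λ=-5 ⇒ h* = (4)/5 = 0.8000.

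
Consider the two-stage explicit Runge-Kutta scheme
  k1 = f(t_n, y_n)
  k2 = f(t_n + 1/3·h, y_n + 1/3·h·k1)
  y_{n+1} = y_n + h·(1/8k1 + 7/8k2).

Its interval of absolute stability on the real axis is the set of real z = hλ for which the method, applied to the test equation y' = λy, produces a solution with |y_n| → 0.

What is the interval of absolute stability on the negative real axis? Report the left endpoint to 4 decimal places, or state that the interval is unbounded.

z∈(-3.4286,0).

Set f=λy, z=hλ:
  k1=λy_n ⇒ h·k1=z·y_n;  k2=λ(1+1/3z)y_n ⇒ h·k2=z(1+1/3z)y_n
  y_{n+1}/y_n = 1 + 1/8z + 7/8z(1+1/3z) = 1 + z + 7/24z²
  so R(z) = 1 + z + 7/24z².

Find x<0 with |R(x)|<1.
x=-1.67: |R|=0.1434
R=1: x+7/24x²=0 ⇒ x=−24/7=-3.4286; min R=1−1/(4·7/24)=0.1429>−1
Confirm numerically:
  x=-3.307: |R|=0.88274 <1
  x=-3.061: |R|=0.67184 <1
  x=-2.008: |R|=0.16802 <1
  x=-3.846: |R|=1.46825 >1
  x=-3.455: |R|=1.02663 >1
So |R|<1 on (-3.4286, 0).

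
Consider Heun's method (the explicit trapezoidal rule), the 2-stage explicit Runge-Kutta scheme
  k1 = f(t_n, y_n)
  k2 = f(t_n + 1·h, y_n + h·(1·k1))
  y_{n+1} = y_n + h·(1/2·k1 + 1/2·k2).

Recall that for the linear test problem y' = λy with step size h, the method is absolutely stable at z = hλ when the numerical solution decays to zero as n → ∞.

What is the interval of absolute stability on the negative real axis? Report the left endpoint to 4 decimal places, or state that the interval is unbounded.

z∈(-2.0000,0).

Set f=λy, z=hλ:
  order 2, 2-stage ⇒ R(z)=1+z+z^2/2
  (e.g. R(-1.26)=0.53380, |R|=0.53380)

Solve |R(x)|<1 on ℝ⁻.
x=-1.26: |R|=0.5338
|R(-2)|=1.0000 |R(-1.42)|=0.5882 |R(-1.22)|=0.5242
Bisect:
  x_lo=-2.7883 |R|=2.0990  x_hi=-0.1794 |R|=0.8367
  mid=-1.48383 |R|=0.61704 →hi
  mid=-2.13606 |R|=1.14532 →lo
  mid=-1.80994 |R|=0.82801 →hi
  mid=-1.97300 |R|=0.97337 →hi
  mid=-2.05453 |R|=1.05602 →lo
  mid=-2.01377 |R|=1.01386 →lo
  mid=-1.99339 |R|=0.99341 →hi
  mid=-2.00358 |R|=1.00358 →lo
  mid=-1.99848 |R|=0.99848 →hi
  mid=-2.00103 |R|=1.00103 →lo
  ...
  [-2.00007,-1.99991] ⇒ x*=-2.0000
Interval (-2.0000, 0).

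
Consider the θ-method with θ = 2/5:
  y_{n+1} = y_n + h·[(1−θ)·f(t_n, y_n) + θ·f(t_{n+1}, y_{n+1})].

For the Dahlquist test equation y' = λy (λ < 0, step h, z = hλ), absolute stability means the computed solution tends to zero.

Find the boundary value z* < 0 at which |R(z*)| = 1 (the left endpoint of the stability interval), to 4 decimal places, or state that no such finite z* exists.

With y'=λy (z=hλ):
  y_{n+1} = y_n + z·[3/5·y_n + 2/5·y_{n+1}] ⇒ (1 − 2/5z)y_{n+1} = (1 + 3/5z)y_n
  so R(z) = (1 + 3/5z)/(1 − 2/5z).

Boundary: |R(x)|=1, x<0.
x=-0.76: |R|=0.4172
R=−1: 1+3/5x = −1+2/5x ⇒ -1/5x=2 ⇒ x=2/(-1/5)=-10.0000
Confirm numerically:
  x=-6.360: |R|=0.79458 <1
  x=-5.844: |R|=0.75096 <1
  x=-5.728: |R|=0.74040 <1
  x=-4.114: |R|=0.55503 <1
  x=-10.377: |R|=1.01464 >1
  x=-10.040: |R|=1.00159 >1
So |R|<1 on (-10.0000, 0).

z* = -10.0000.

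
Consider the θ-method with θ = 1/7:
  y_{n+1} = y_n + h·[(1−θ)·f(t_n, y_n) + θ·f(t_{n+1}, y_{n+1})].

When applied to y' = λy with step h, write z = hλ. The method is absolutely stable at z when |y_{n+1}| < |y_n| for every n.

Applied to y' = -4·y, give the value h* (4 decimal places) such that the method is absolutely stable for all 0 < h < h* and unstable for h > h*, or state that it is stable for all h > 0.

Test eqn y'=λy, z=hλ:
  y_{n+1} = y_n + z·[6/7·y_n + 1/7·y_{n+1}] ⇒ (1 − 1/7z)y_{n+1} = (1 + 6/7z)y_n
  Hence R(z) = (1 + 6/7z)/(1 − 1/7z).

Find x<0 with |R(x)|<1.
x=-1.02: |R|=0.1097
R=−1: 1+6/7x = −1+1/7x ⇒ -5/7x=2 ⇒ x=2/(-5/7)=-2.8000
Confirm numerically:
  x=-2.779: |R|=0.98926 <1
  x=-2.518: |R|=0.85186 <1
  x=-2.501: |R|=0.84265 <1
  x=-1.643: |R|=0.33067 <1
  x=-3.349: |R|=1.26524 >1
  x=-3.161: |R|=1.17764 >1
Interval (-2.8000, 0).

(-2.8000,0); λ=-4 ⇒ h* = (14/5)/4 = 0.7000.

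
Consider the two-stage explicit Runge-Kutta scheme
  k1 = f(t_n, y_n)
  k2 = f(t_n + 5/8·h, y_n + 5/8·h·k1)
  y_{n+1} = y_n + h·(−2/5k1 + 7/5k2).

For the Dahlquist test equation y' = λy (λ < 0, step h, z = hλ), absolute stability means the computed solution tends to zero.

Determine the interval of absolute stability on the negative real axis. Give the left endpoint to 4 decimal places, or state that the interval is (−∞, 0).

Test eqn y'=λy, z=hλ:
  k1=λy_n ⇒ h·k1=z·y_n;  k2=λ(1+5/8z)y_n ⇒ h·k2=z(1+5/8z)y_n
  y_{n+1}/y_n = 1 − 2/5z + 7/5z(1+5/8z) = 1 + z + 7/8z²
  so R(z) = 1 + z + 7/8z².

Boundary: |R(x)|=1, x<0.
x=-1.68: |R|=1.7896
R=1: x+7/8x²=0 ⇒ x=−8/7=-1.1429; min R=1−1/(4·7/8)=0.7143>−1
Confirm numerically:
  x=-1.119: |R|=0.97664 <1
  x=-0.663: |R|=0.72162 <1
  x=-0.563: |R|=0.71435 <1
  x=-1.717: |R|=1.86258 >1
  x=-1.593: |R|=1.62744 >1
  x=-1.296: |R|=1.17366 >1
Stable set (-1.1429, 0).

(-1.1429, 0).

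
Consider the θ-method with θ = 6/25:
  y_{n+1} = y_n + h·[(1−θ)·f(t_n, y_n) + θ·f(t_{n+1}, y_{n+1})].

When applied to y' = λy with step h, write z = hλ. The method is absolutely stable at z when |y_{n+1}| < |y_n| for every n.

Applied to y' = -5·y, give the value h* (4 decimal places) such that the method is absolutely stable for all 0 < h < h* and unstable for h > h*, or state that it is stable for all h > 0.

(-3.8462,0); λ=-5 ⇒ h* = (50/13)/5 = 0.7692.

Set f=λy, z=hλ:
  y_{n+1} = y_n + z·[19/25·y_n + 6/25·y_{n+1}] ⇒ (1 − 6/25z)y_{n+1} = (1 + 19/25z)y_n
  R(z) = (1 + 19/25z)/(1 − 6/25z).

Boundary: |R(x)|=1, x<0.
x=-0.37: |R|=0.6602
R=−1: 1+19/25x = −1+6/25x ⇒ -13/25x=2 ⇒ x=2/(-13/25)=-3.8462
Confirm numerically:
  x=-2.637: |R|=0.61494 <1
  x=-2.024: |R|=0.36227 <1
  x=-1.847: |R|=0.27972 <1
  x=-4.260: |R|=1.10641 >1
  x=-4.215: |R|=1.09535 >1
  x=-4.078: |R|=1.06093 >1
Interval (-3.8462, 0).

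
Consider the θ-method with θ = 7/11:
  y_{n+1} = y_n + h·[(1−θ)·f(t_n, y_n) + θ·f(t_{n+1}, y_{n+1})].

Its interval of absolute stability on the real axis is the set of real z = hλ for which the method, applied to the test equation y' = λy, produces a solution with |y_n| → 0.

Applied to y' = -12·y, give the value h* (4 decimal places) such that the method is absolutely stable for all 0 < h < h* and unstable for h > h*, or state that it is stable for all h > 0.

interval (−∞, 0). Any h>0 works for λ=-12.

On y'=λy, z=hλ:
  y_{n+1} = y_n + z·[4/11·y_n + 7/11·y_{n+1}] ⇒ (1 − 7/11z)y_{n+1} = (1 + 4/11z)y_n
  Hence R(z) = (1 + 4/11z)/(1 − 7/11z).

Find x<0 with |R(x)|<1.
x=-0.71: |R|=0.5110
x=-2: |R|=0.1200
x=-10: |R|=0.3580
x=-100: |R|=0.5471
θ=7/11≥1/2 ⇒ |1+4/11x|<|1−7/11x| ∀x<0 ⇒ stable on all of ℝ⁻.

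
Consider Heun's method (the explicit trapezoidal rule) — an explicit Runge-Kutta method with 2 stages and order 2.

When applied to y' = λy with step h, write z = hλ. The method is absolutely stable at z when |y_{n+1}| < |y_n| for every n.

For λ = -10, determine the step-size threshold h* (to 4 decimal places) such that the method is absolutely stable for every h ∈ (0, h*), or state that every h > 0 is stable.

Test eqn y'=λy, z=hλ:
  order 2, 2-stage ⇒ R(z)=1+z+z^2/2
  (e.g. R(-0.41)=0.67405, |R|=0.67405)

Need |R(x)|<1, x<0.
x=-0.41: |R|=0.6741
|R(-2.3)|=1.3450 |R(-1.05)|=0.5012 |R(-0.97)|=0.5005
Bisect:
  x_lo=-2.4941 |R|=1.6162  x_hi=-0.3582 |R|=0.7060
  mid=-1.42616 |R|=0.59080 →hi
  mid=-1.96014 |R|=0.96094 →hi
  mid=-2.22714 |R|=1.25293 →lo
  mid=-2.09364 |R|=1.09803 →lo
  mid=-2.02689 |R|=1.02725 →lo
  mid=-1.99352 |R|=0.99354 →hi
  mid=-2.01021 |R|=1.01026 →lo
  ...
  [-2.00004,-1.99991] ⇒ x*=-2.0000
So |R|<1 on (-2.0000, 0).

(-2.0000,0); λ=-10 ⇒ h* = 0.2000.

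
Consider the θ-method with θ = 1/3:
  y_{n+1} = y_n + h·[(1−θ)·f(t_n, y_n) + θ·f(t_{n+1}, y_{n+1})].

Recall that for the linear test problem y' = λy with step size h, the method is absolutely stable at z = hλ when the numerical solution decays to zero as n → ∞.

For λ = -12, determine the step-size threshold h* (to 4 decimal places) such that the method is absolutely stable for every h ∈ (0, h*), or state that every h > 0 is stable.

On y'=λy, z=hλ:
  y_{n+1} = y_n + z·[2/3·y_n + 1/3·y_{n+1}] ⇒ (1 − 1/3z)y_{n+1} = (1 + 2/3z)y_n
  R(z) = (1 + 2/3z)/(1 − 1/3z).

Need |R(x)|<1, x<0.
x=-0.85: |R|=0.3377
R=−1: 1+2/3x = −1+1/3x ⇒ -1/3x=2 ⇒ x=2/(-1/3)=-6.0000
Confirm numerically:
  x=-5.600: |R|=0.95349 <1
  x=-5.118: |R|=0.89135 <1
  x=-4.568: |R|=0.81078 <1
  x=-2.937: |R|=0.48408 <1
  x=-6.516: |R|=1.05422 >1
  x=-6.272: |R|=1.02934 >1
Interval (-6.0000, 0).

(-6.0000,0); λ=-12 ⇒ h* = (6)/12 = 0.5000.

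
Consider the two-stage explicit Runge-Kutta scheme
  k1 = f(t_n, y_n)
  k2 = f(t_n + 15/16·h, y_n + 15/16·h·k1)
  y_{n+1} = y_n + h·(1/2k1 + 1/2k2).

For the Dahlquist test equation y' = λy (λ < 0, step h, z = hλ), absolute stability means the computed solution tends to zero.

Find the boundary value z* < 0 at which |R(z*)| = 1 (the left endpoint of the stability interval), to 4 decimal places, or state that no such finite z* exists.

With y'=λy (z=hλ):
  k1=λy_n ⇒ h·k1=z·y_n;  k2=λ(1+15/16z)y_n ⇒ h·k2=z(1+15/16z)y_n
  y_{n+1}/y_n = 1 + 1/2z + 1/2z(1+15/16z) = 1 + z + 15/32z²
  ⇒ R(z) = 1 + z + 15/32z².

Boundary: |R(x)|=1, x<0.
x=-0.57: |R|=0.5823
R=1: x+15/32x²=0 ⇒ x=−32/15=-2.1333; min R=1−1/(4·15/32)=0.4667>−1
Confirm numerically:
  x=-1.766: |R|=0.69592 <1
  x=-1.392: |R|=0.51628 <1
  x=-1.253: |R|=0.48294 <1
  x=-1.083: |R|=0.46679 <1
  x=-2.728: |R|=1.76043 >1
  x=-2.587: |R|=1.55014 >1
  x=-2.314: |R|=1.19597 >1
Interval (-2.1333, 0).

z* = -2.1333.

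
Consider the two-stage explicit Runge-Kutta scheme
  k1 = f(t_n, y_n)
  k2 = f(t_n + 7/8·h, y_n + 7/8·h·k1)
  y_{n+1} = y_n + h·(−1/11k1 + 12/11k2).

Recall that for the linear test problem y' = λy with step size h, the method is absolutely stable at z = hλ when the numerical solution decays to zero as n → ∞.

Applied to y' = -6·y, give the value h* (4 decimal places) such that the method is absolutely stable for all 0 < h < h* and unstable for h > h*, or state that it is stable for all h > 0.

Set f=λy, z=hλ:
  k1=λy_n ⇒ h·k1=z·y_n;  k2=λ(1+7/8z)y_n ⇒ h·k2=z(1+7/8z)y_n
  y_{n+1}/y_n = 1 − 1/11z + 12/11z(1+7/8z) = 1 + z + 21/22z²
  so R(z) = 1 + z + 21/22z².

Solve |R(x)|<1 on ℝ⁻.
x=-0.46: |R|=0.7420
R=1: x+21/22x²=0 ⇒ x=−22/21=-1.0476; min R=1−1/(4·21/22)=0.7381>−1
Confirm numerically:
  x=-0.874: |R|=0.85515 <1
  x=-0.762: |R|=0.79225 <1
  x=-0.749: |R|=0.78650 <1
  x=-0.617: |R|=0.74638 <1
  x=-1.563: |R|=1.76892 >1
  x=-1.452: |R|=1.56047 >1
  x=-1.264: |R|=1.26107 >1
Interval (-1.0476, 0).

(-1.0476,0); λ=-6 ⇒ h* = (22/21)/6 = 0.1746.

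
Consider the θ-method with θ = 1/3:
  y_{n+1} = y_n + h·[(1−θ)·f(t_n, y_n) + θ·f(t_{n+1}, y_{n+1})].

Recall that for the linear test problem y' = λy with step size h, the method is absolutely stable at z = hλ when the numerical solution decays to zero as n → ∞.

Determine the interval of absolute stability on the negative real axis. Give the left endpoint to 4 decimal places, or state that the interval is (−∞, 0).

Set f=λy, z=hλ:
  y_{n+1} = y_n + z·[2/3·y_n + 1/3·y_{n+1}] ⇒ (1 − 1/3z)y_{n+1} = (1 + 2/3z)y_n
  Hence R(z) = (1 + 2/3z)/(1 − 1/3z).

Need |R(x)|<1, x<0.
x=-1.05: |R|=0.2222
R=−1: 1+2/3x = −1+1/3x ⇒ -1/3x=2 ⇒ x=2/(-1/3)=-6.0000
Confirm numerically:
  x=-5.350: |R|=0.92216 <1
  x=-3.794: |R|=0.67530 <1
  x=-3.540: |R|=0.62385 <1
  x=-2.678: |R|=0.41493 <1
  x=-6.167: |R|=1.01822 >1
  x=-6.095: |R|=1.01045 >1
Interval (-6.0000, 0).

z∈(-6.0000,0).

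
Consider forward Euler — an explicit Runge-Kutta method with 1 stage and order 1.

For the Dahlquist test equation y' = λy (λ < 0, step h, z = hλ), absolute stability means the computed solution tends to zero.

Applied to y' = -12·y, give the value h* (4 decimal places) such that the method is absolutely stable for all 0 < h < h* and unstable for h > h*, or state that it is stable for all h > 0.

(-2.0000,0); λ=-12 ⇒ h* = 0.1667.

Test eqn y'=λy, z=hλ:
  order 1, 1-stage ⇒ R(z)=1+z
  (e.g. R(-0.79)=0.21000, |R|=0.21000)

Solve |R(x)|<1 on ℝ⁻.
x=-0.79: |R|=0.2100
|R(-1.99)|=0.9900 |R(-1.63)|=0.6300 |R(-1.27)|=0.2700
Bisect:
  x_lo=-2.8222 |R|=1.8222  x_hi=-0.2020 |R|=0.7980
  mid=-1.51209 |R|=0.51209 →hi
  mid=-2.16716 |R|=1.16716 →lo
  mid=-1.83962 |R|=0.83962 →hi
  mid=-2.00339 |R|=1.00339 →lo
  mid=-1.92151 |R|=0.92151 →hi
  mid=-1.96245 |R|=0.96245 →hi
  mid=-1.98292 |R|=0.98292 →hi
  ...
  [-2.00003,-1.99987] ⇒ x*=-2.0000
So |R|<1 on (-2.0000, 0).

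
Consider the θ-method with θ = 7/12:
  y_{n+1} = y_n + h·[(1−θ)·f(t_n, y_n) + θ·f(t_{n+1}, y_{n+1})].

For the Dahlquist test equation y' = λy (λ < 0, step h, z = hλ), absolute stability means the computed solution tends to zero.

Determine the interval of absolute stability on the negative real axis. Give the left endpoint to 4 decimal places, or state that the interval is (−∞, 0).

Test eqn y'=λy, z=hλ:
  y_{n+1} = y_n + z·[5/12·y_n + 7/12·y_{n+1}] ⇒ (1 − 7/12z)y_{n+1} = (1 + 5/12z)y_n
  ⇒ R(z) = (1 + 5/12z)/(1 − 7/12z).

Find x<0 with |R(x)|<1.
x=-1.32: |R|=0.2542
x=-2: |R|=0.0769
x=-10: |R|=0.4634
x=-100: |R|=0.6854
θ=7/12≥1/2 ⇒ |1+5/12x|<|1−7/12x| ∀x<0 ⇒ stable on all of ℝ⁻.

(−∞, 0) — no finite endpoint.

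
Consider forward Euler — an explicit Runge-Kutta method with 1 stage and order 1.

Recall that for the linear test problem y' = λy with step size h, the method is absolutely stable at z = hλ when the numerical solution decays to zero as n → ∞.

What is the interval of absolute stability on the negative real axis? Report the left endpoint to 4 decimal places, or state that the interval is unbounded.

Test eqn y'=λy, z=hλ:
  order 1, 1-stage ⇒ R(z)=1+z
  (e.g. R(-1.44)=-0.44000, |R|=0.44000)

Boundary: |R(x)|=1, x<0.
x=-1.44: |R|=0.4400
|R(-2.16)|=1.1600 |R(-1.89)|=0.8900 |R(-1.48)|=0.4800
Bisect:
  x_lo=-2.8286 |R|=1.8286  x_hi=-0.2378 |R|=0.7622
  mid=-1.53320 |R|=0.53320 →hi
  mid=-2.18088 |R|=1.18088 →lo
  mid=-1.85704 |R|=0.85704 →hi
  mid=-2.01896 |R|=1.01896 →lo
  mid=-1.93800 |R|=0.93800 →hi
  mid=-1.97848 |R|=0.97848 →hi
  mid=-1.99872 |R|=0.99872 →hi
  mid=-2.00884 |R|=1.00884 →lo
  ...
  [-2.00014,-1.99998] ⇒ x*=-2.0000
Interval (-2.0000, 0).

(-2.0000, 0).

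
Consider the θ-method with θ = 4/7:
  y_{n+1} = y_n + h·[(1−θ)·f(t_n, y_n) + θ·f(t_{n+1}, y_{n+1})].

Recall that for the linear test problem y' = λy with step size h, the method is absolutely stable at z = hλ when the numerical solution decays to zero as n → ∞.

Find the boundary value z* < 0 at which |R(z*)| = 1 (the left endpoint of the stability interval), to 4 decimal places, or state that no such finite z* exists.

unbounded; (−∞, 0).

On y'=λy, z=hλ:
  y_{n+1} = y_n + z·[3/7·y_n + 4/7·y_{n+1}] ⇒ (1 − 4/7z)y_{n+1} = (1 + 3/7z)y_n
  R(z) = (1 + 3/7z)/(1 − 4/7z).

Need |R(x)|<1, x<0.
x=-1.64: |R|=0.1534
x=-2: |R|=0.0667
x=-10: |R|=0.4894
x=-100: |R|=0.7199
θ=4/7≥1/2 ⇒ |1+3/7x|<|1−4/7x| ∀x<0 ⇒ unbounded interval.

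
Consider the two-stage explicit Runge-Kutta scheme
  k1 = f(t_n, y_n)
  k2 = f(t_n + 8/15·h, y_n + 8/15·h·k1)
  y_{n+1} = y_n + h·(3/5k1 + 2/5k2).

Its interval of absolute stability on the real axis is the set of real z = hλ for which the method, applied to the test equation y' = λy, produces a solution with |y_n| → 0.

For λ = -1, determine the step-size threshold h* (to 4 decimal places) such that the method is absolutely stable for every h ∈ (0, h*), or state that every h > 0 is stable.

(-4.6875,0); λ=-1 ⇒ h* = (75/16)/1 = 4.6875.

With y'=λy (z=hλ):
  k1=λy_n ⇒ h·k1=z·y_n;  k2=λ(1+8/15z)y_n ⇒ h·k2=z(1+8/15z)y_n
  y_{n+1}/y_n = 1 + 3/5z + 2/5z(1+8/15z) = 1 + z + 16/75z²
  Hence R(z) = 1 + z + 16/75z².

Find x<0 with |R(x)|<1.
x=-1.32: |R|=0.0517
R=1: x+16/75x²=0 ⇒ x=−75/16=-4.6875; min R=1−1/(4·16/75)=-0.1719>−1
Confirm numerically:
  x=-3.614: |R|=0.17235 <1
  x=-2.604: |R|=0.15743 <1
  x=-2.013: |R|=0.14854 <1
  x=-5.276: |R|=1.66238 >1
  x=-5.103: |R|=1.45233 >1
Interval (-4.6875, 0).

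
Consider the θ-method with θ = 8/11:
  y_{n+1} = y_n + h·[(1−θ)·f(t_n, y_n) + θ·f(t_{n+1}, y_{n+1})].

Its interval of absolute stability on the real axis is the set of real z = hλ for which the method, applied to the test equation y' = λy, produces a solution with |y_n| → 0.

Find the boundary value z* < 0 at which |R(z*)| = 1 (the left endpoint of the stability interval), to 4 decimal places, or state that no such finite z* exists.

(−∞, 0) — no finite endpoint.

Test eqn y'=λy, z=hλ:
  y_{n+1} = y_n + z·[3/11·y_n + 8/11·y_{n+1}] ⇒ (1 − 8/11z)y_{n+1} = (1 + 3/11z)y_n
  Hence R(z) = (1 + 3/11z)/(1 − 8/11z).

Solve |R(x)|<1 on ℝ⁻.
x=-0.68: |R|=0.5450
x=-2: |R|=0.1852
x=-10: |R|=0.2088
x=-100: |R|=0.3564
θ=8/11≥1/2 ⇒ |1+3/11x|<|1−8/11x| ∀x<0 ⇒ unbounded interval.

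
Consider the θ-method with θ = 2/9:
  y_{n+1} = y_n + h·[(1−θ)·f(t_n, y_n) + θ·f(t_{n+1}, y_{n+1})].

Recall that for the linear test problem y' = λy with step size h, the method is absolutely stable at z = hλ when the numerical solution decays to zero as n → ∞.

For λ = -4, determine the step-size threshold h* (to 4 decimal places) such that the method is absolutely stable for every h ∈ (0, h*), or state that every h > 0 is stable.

(-3.6000,0); λ=-4 ⇒ h* = (18/5)/4 = 0.9000.

On y'=λy, z=hλ:
  y_{n+1} = y_n + z·[7/9·y_n + 2/9·y_{n+1}] ⇒ (1 − 2/9z)y_{n+1} = (1 + 7/9z)y_n
  R(z) = (1 + 7/9z)/(1 − 2/9z).

Boundary: |R(x)|=1, x<0.
x=-0.72: |R|=0.3793
R=−1: 1+7/9x = −1+2/9x ⇒ -5/9x=2 ⇒ x=2/(-5/9)=-3.6000
Confirm numerically:
  x=-3.228: |R|=0.87966 <1
  x=-3.045: |R|=0.81610 <1
  x=-2.305: |R|=0.52425 <1
  x=-1.597: |R|=0.17869 <1
  x=-4.083: |R|=1.14069 >1
  x=-3.780: |R|=1.05435 >1
  x=-3.704: |R|=1.03169 >1
Stable set (-3.6000, 0).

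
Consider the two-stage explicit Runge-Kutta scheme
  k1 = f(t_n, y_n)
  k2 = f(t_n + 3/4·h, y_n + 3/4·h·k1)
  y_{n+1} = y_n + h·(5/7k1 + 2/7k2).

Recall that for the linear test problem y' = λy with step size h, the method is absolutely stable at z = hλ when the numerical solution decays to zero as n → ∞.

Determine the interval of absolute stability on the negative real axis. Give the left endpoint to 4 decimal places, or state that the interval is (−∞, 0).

(-4.6667, 0).

Set f=λy, z=hλ:
  k1=λy_n ⇒ h·k1=z·y_n;  k2=λ(1+3/4z)y_n ⇒ h·k2=z(1+3/4z)y_n
  y_{n+1}/y_n = 1 + 5/7z + 2/7z(1+3/4z) = 1 + z + 3/14z²
  Hence R(z) = 1 + z + 3/14z².

Need |R(x)|<1, x<0.
x=-0.81: |R|=0.3306
R=1: x+3/14x²=0 ⇒ x=−14/3=-4.6667; min R=1−1/(4·3/14)=-0.1667>−1
Confirm numerically:
  x=-4.480: |R|=0.82080 <1
  x=-3.643: |R|=0.20088 <1
  x=-2.752: |R|=0.12911 <1
  x=-2.539: |R|=0.15760 <1
  x=-5.068: |R|=1.43585 >1
  x=-4.898: |R|=1.24280 >1
  x=-4.767: |R|=1.10249 >1
Interval (-4.6667, 0).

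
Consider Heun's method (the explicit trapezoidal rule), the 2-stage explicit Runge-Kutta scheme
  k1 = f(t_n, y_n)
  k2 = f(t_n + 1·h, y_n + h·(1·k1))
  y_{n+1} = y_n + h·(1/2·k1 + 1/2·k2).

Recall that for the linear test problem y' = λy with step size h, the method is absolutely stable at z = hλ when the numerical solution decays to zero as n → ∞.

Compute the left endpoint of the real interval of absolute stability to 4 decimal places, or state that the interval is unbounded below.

left endpoint -2.0000.

Test eqn y'=λy, z=hλ:
  order 2, 2-stage ⇒ R(z)=1+z+z^2/2
  (e.g. R(-0.61)=0.57605, |R|=0.57605)

Need |R(x)|<1, x<0.
x=-0.61: |R|=0.5760
|R(-1.29)|=0.5421 |R(-1.1)|=0.5050 |R(-0.98)|=0.5002
Bisect:
  x_lo=-2.4617 |R|=1.5683  x_hi=-0.1142 |R|=0.8923
  mid=-1.28796 |R|=0.54146 →hi
  mid=-1.87484 |R|=0.88267 →hi
  mid=-2.16828 |R|=1.18244 →lo
  mid=-2.02156 |R|=1.02179 →lo
  mid=-1.94820 |R|=0.94954 →hi
  mid=-1.98488 |R|=0.98499 →hi
  mid=-2.00322 |R|=1.00322 →lo
  mid=-1.99405 |R|=0.99406 →hi
  mid=-1.99863 |R|=0.99863 →hi
  mid=-2.00092 |R|=1.00092 →lo
  ...
  [-2.00006,-1.99992] ⇒ x*=-2.0000
So |R|<1 on (-2.0000, 0).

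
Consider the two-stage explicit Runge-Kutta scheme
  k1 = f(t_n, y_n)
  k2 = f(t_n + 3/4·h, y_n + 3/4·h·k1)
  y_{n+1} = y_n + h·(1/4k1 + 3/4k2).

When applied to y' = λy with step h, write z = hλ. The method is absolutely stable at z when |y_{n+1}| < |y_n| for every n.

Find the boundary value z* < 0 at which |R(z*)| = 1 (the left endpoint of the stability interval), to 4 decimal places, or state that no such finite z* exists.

Set f=λy, z=hλ:
  k1=λy_n ⇒ h·k1=z·y_n;  k2=λ(1+3/4z)y_n ⇒ h·k2=z(1+3/4z)y_n
  y_{n+1}/y_n = 1 + 1/4z + 3/4z(1+3/4z) = 1 + z + 9/16z²
  R(z) = 1 + z + 9/16z².

Need |R(x)|<1, x<0.
x=-1.27: |R|=0.6373
R=1: x+9/16x²=0 ⇒ x=−16/9=-1.7778; min R=1−1/(4·9/16)=0.5556>−1
Confirm numerically:
  x=-1.297: |R|=0.64924 <1
  x=-1.161: |R|=0.59721 <1
  x=-0.779: |R|=0.56235 <1
  x=-1.850: |R|=1.07516 >1
  x=-1.801: |R|=1.02353 >1
Interval (-1.7778, 0).

z* = -1.7778.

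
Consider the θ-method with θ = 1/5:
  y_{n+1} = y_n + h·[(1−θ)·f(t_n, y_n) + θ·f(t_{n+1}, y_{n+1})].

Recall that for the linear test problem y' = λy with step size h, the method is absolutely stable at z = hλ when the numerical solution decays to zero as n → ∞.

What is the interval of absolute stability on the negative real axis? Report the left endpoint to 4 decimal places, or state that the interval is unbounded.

(-3.3333, 0).

On y'=λy, z=hλ:
  y_{n+1} = y_n + z·[4/5·y_n + 1/5·y_{n+1}] ⇒ (1 − 1/5z)y_{n+1} = (1 + 4/5z)y_n
  Hence R(z) = (1 + 4/5z)/(1 − 1/5z).

Boundary: |R(x)|=1, x<0.
x=-0.5: |R|=0.5455
R=−1: 1+4/5x = −1+1/5x ⇒ -3/5x=2 ⇒ x=2/(-3/5)=-3.3333
Confirm numerically:
  x=-3.253: |R|=0.97080 <1
  x=-1.987: |R|=0.42193 <1
  x=-1.434: |R|=0.11439 <1
  x=-3.695: |R|=1.12478 >1
  x=-3.680: |R|=1.11982 >1
  x=-3.618: |R|=1.09909 >1
So |R|<1 on (-3.3333, 0).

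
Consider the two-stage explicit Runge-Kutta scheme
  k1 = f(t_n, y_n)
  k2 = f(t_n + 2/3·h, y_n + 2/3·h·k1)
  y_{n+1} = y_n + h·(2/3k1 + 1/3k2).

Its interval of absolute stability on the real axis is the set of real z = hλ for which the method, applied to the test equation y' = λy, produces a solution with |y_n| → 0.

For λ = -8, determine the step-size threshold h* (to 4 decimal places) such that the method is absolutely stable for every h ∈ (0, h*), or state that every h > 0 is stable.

Test eqn y'=λy, z=hλ:
  k1=λy_n ⇒ h·k1=z·y_n;  k2=λ(1+2/3z)y_n ⇒ h·k2=z(1+2/3z)y_n
  y_{n+1}/y_n = 1 + 2/3z + 1/3z(1+2/3z) = 1 + z + 2/9z²
  so R(z) = 1 + z + 2/9z².

Need |R(x)|<1, x<0.
x=-1.07: |R|=0.1844
R=1: x+2/9x²=0 ⇒ x=−9/2=-4.5000; min R=1−1/(4·2/9)=-0.1250>−1
Confirm numerically:
  x=-3.996: |R|=0.55245 <1
  x=-3.381: |R|=0.15926 <1
  x=-1.923: |R|=0.10124 <1
  x=-4.826: |R|=1.34962 >1
  x=-4.570: |R|=1.07109 >1
  x=-4.532: |R|=1.03223 >1
So |R|<1 on (-4.5000, 0).

(-4.5000,0); λ=-8 ⇒ h* = (9/2)/8 = 0.5625.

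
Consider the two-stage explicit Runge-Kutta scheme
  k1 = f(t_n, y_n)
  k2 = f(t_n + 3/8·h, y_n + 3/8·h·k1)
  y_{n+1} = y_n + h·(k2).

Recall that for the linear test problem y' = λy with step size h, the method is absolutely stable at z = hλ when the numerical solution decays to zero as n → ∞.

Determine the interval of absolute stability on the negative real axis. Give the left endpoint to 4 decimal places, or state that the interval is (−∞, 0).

z∈(-2.6667,0).

On y'=λy, z=hλ:
  k1=λy_n ⇒ h·k1=z·y_n;  k2=λ(1+3/8z)y_n ⇒ h·k2=z(1+3/8z)y_n
  y_{n+1}/y_n = 1 + z(1+3/8z) = 1 + z + 3/8z²
  Hence R(z) = 1 + z + 3/8z².

Need |R(x)|<1, x<0.
x=-1.46: |R|=0.3394
R=1: x+3/8x²=0 ⇒ x=−8/3=-2.6667; min R=1−1/(4·3/8)=0.3333>−1
Confirm numerically:
  x=-2.306: |R|=0.68811 <1
  x=-1.731: |R|=0.39264 <1
  x=-1.537: |R|=0.34889 <1
  x=-1.523: |R|=0.34682 <1
  x=-3.230: |R|=1.68234 >1
  x=-2.799: |R|=1.13890 >1
Stable set (-2.6667, 0).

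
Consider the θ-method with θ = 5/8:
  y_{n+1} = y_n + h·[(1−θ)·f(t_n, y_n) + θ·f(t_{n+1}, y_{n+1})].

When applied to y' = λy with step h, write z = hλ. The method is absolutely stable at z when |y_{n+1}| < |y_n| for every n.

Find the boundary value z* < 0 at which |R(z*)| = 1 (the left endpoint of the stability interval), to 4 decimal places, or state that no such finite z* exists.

With y'=λy (z=hλ):
  y_{n+1} = y_n + z·[3/8·y_n + 5/8·y_{n+1}] ⇒ (1 − 5/8z)y_{n+1} = (1 + 3/8z)y_n
  ⇒ R(z) = (1 + 3/8z)/(1 − 5/8z).

Need |R(x)|<1, x<0.
x=-1.5: |R|=0.2258
x=-2: |R|=0.1111
x=-10: |R|=0.3793
x=-100: |R|=0.5748
θ=5/8≥1/2 ⇒ |1+3/8x|<|1−5/8x| ∀x<0 ⇒ interval (−∞,0).

(−∞, 0) — no finite endpoint.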